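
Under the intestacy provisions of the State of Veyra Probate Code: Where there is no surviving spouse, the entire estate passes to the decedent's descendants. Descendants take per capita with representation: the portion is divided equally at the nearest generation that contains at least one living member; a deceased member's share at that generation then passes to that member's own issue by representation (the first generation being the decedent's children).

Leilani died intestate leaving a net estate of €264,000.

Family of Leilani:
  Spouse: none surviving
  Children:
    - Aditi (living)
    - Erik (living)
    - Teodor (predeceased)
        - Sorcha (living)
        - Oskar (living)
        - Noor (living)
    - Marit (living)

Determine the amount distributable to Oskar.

Oskar receives €22,000.

The entire €264,000 passes to the descendants.
That amount (€264,000) is divided into 4 shares of €66,000: Aditi, Erik, and Marit each take €66,000; Teodor's €66,000 share passes to Teodor's issue.
Teodor's share (€66,000) is divided into 3 shares of €22,000: Sorcha, Oskar, and Noor each take €22,000.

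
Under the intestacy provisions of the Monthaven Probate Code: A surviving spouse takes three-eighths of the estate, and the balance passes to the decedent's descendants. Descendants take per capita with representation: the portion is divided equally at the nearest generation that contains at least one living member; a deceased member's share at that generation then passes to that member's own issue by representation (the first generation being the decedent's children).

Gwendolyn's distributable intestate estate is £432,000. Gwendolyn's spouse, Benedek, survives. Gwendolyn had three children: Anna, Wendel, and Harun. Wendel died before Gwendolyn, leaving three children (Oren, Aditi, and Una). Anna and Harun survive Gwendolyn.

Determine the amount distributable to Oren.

Oren receives £30,000.

Benedek takes three-eighths of £432,000 = £162,000. The remaining £270,000 passes to the descendants.
The descendants' portion (£270,000) is divided into 3 shares of £90,000: Anna and Harun each take £90,000; Wendel's £90,000 share passes to Wendel's issue.
Wendel's share (£90,000) is divided into 3 shares of £30,000: Oren, Aditi, and Una each take £30,000.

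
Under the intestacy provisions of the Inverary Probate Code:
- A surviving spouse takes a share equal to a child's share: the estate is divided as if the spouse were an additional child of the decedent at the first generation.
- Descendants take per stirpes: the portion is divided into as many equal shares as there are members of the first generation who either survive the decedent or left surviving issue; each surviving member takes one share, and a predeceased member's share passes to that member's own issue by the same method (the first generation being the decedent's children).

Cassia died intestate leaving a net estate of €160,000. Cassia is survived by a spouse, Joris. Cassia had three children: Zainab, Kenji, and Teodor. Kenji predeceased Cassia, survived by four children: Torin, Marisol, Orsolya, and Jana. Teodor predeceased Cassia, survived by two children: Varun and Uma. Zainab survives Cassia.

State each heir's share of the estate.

Joris: €40,000; Zainab: €40,000; Torin: €10,000; Marisol: €10,000; Orsolya: €10,000; Jana: €10,000; Varun: €20,000; Uma: €20,000

The spouse counts as an additional share at the children's level, so there are 4 primary shares of €40,000. Joris takes one such share (€40,000).
The children's combined portion (€120,000) is divided into 3 shares of €40,000: Zainab takes €40,000; Kenji's €40,000 share passes to Kenji's issue; Teodor's €40,000 share passes to Teodor's issue.
Kenji's share (€40,000) is divided into 4 shares of €10,000: Torin, Marisol, Orsolya, and Jana each take €10,000.
Teodor's share (€40,000) is divided into 2 shares of €20,000: Varun and Uma each take €20,000.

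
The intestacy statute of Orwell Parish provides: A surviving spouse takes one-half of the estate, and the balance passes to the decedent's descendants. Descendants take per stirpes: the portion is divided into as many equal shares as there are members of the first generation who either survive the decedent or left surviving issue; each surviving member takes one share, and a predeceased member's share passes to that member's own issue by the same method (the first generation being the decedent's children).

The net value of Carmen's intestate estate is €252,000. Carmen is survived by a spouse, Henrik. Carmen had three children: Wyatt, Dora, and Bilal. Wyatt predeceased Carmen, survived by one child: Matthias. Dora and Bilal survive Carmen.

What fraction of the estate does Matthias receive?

Matthias receives 1/6 of the estate.

Henrik takes one-half of €252,000 = €126,000. The remaining €126,000 passes to the descendants.
The descendants' portion (€126,000) is divided into 3 shares of €42,000: Dora and Bilal each take €42,000; Wyatt's €42,000 share passes to Wyatt's issue.
Wyatt's share (€42,000) passes entirely to Matthias.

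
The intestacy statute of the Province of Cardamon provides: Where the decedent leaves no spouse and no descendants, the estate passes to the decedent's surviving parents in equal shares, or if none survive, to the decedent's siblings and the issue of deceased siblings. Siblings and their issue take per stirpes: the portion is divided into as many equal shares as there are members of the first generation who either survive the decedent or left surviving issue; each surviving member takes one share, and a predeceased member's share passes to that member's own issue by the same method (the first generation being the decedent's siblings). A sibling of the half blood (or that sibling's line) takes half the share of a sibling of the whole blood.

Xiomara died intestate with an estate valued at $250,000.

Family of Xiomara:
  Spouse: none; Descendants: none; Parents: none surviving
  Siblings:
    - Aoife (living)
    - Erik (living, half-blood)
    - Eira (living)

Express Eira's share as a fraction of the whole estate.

Eira receives 2/5 of the estate.

The entire $250,000 passes to the siblings and their issue.
Counting each half-blood sibling's line as half a unit, there are 5/2 units in $250,000, so one unit is $100,000. Whole-blood lines (Aoife and Eira) take $100,000 each; half-blood lines (Erik) take $50,000 each.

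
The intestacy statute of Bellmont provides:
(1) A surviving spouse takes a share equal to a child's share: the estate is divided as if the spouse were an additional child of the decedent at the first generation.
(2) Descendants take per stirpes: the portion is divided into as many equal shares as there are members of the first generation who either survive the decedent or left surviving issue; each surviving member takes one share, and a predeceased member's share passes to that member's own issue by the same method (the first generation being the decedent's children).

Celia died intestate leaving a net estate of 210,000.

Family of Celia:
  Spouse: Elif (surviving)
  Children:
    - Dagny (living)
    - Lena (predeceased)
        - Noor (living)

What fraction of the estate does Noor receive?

The spouse counts as an additional share at the children's level, so there are 3 primary shares of 70,000. Elif takes one such share (70,000).
The children's combined portion (140,000) is divided into 2 shares of 70,000: Dagny takes 70,000; Lena's 70,000 share passes to Lena's issue.
Lena's share (70,000) passes entirely to Noor.

Noor receives 1/3 of the estate.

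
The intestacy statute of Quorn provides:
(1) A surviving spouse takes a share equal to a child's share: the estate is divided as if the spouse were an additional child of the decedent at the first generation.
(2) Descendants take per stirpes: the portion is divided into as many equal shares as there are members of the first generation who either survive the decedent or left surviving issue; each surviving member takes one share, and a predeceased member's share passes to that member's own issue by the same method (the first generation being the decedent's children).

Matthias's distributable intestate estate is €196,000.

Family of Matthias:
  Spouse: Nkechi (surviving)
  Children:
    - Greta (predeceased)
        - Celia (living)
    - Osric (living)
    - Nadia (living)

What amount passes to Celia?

The spouse counts as an additional share at the children's level, so there are 4 primary shares of €49,000. Nkechi takes one such share (€49,000).
The children's combined portion (€147,000) is divided into 3 shares of €49,000: Osric and Nadia each take €49,000; Greta's €49,000 share passes to Greta's issue.
Greta's share (€49,000) passes entirely to Celia.

Celia receives €49,000.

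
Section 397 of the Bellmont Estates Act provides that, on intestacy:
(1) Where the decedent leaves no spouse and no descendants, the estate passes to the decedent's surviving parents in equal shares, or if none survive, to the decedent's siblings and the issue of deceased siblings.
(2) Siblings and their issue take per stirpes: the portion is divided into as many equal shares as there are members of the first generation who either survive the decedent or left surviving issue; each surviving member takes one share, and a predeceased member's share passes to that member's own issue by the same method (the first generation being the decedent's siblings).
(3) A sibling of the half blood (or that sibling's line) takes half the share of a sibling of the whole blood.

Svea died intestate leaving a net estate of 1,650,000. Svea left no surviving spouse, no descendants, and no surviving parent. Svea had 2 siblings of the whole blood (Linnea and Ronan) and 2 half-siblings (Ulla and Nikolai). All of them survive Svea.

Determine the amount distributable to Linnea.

Linnea receives 550,000.

The entire 1,650,000 passes to the siblings and their issue.
Counting each half-blood sibling's line as half a unit, there are 3 units in 1,650,000, so one unit is 550,000. Whole-blood lines (Linnea and Ronan) take 550,000 each; half-blood lines (Ulla and Nikolai) take 275,000 each.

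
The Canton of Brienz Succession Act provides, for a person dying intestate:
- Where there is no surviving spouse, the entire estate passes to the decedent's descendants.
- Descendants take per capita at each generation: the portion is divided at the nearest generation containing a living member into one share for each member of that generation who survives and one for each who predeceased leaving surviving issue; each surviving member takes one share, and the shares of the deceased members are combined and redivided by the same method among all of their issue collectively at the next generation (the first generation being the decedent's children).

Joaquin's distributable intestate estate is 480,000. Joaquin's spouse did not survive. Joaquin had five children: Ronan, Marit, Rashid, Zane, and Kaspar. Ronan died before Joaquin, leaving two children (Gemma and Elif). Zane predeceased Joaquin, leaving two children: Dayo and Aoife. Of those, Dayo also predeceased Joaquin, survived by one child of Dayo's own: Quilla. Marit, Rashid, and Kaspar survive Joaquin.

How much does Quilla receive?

The entire 480,000 passes to the descendants.
That amount (480,000) is divided at the children's generation into 5 shares of 96,000. Marit, Rashid, and Kaspar each take 96,000. The 2 shares of the deceased (Ronan and Zane) are combined into a pool of 192,000.
That pool (192,000) is divided at the grandchildren's generation into 4 shares of 48,000. Gemma, Elif, and Aoife each take 48,000. The remaining share for the deceased Dayo (48,000) is carried to the next generation.
That pool (48,000) passes entirely to Quilla, the sole taker at the great-grandchildren's generation.

Quilla receives 48,000.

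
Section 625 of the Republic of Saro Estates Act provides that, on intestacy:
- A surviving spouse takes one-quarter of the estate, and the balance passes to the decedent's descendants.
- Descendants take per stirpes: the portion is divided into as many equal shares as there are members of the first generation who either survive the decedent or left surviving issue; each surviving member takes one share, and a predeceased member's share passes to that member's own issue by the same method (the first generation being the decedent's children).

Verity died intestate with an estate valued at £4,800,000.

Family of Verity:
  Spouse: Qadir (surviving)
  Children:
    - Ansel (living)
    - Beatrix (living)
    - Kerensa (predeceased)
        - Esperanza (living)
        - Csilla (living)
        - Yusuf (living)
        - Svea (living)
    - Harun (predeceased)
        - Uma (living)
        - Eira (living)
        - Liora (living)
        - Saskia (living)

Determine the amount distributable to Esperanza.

Esperanza receives £225,000.

Qadir takes one-quarter of £4,800,000 = £1,200,000. The remaining £3,600,000 passes to the descendants.
The descendants' portion (£3,600,000) is divided into 4 shares of £900,000: Ansel and Beatrix each take £900,000; Kerensa's £900,000 share passes to Kerensa's issue; Harun's £900,000 share passes to Harun's issue.
Kerensa's share (£900,000) is divided into 4 shares of £225,000: Esperanza, Csilla, Yusuf, and Svea each take £225,000.
Harun's share (£900,000) is divided into 4 shares of £225,000: Uma, Eira, Liora, and Saskia each take £225,000.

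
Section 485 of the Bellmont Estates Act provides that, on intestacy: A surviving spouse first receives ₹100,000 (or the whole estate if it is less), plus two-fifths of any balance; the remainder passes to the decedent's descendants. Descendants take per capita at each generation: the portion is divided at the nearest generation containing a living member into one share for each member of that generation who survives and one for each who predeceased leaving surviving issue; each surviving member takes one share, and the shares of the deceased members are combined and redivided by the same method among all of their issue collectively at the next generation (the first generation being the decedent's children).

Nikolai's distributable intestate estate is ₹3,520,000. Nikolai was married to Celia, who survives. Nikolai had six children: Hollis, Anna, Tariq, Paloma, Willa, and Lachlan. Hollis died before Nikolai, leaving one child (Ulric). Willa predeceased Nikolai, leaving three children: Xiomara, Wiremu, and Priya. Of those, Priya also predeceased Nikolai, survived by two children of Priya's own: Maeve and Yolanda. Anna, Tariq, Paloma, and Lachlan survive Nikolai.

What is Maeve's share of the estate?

Celia first takes ₹100,000, leaving a balance of ₹3,420,000. Celia then takes two-fifths of the balance (₹1,368,000), for a total of ₹1,468,000. The remaining ₹2,052,000 passes to the descendants.
The descendants' portion (₹2,052,000) is divided at the children's generation into 6 shares of ₹342,000. Anna, Tariq, Paloma, and Lachlan each take ₹342,000. The 2 shares of the deceased (Hollis and Willa) are combined into a pool of ₹684,000.
That pool (₹684,000) is divided at the grandchildren's generation into 4 shares of ₹171,000. Ulric, Xiomara, and Wiremu each take ₹171,000. The remaining share for the deceased Priya (₹171,000) is carried to the next generation.
That pool (₹171,000) is divided at the great-grandchildren's generation equally among Maeve and Yolanda: ₹85,500 each.

Maeve receives ₹85,500.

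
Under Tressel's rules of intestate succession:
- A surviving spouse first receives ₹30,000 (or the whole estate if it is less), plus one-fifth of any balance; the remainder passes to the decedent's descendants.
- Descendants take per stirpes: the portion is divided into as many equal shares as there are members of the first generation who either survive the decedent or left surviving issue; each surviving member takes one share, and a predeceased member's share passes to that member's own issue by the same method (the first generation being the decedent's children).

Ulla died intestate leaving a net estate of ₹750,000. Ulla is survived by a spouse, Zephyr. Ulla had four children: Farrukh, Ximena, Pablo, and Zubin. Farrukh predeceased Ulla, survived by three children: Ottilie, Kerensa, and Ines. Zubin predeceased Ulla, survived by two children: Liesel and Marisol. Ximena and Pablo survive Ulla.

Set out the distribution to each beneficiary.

Zephyr first takes ₹30,000, leaving a balance of ₹720,000. Zephyr then takes one-fifth of the balance (₹144,000), for a total of ₹174,000. The remaining ₹576,000 passes to the descendants.
The descendants' portion (₹576,000) is divided into 4 shares of ₹144,000: Ximena and Pablo each take ₹144,000; Farrukh's ₹144,000 share passes to Farrukh's issue; Zubin's ₹144,000 share passes to Zubin's issue.
Farrukh's share (₹144,000) is divided into 3 shares of ₹48,000: Ottilie, Kerensa, and Ines each take ₹48,000.
Zubin's share (₹144,000) is divided into 2 shares of ₹72,000: Liesel and Marisol each take ₹72,000.

Zephyr: ₹174,000; Ottilie: ₹48,000; Kerensa: ₹48,000; Ines: ₹48,000; Ximena: ₹144,000; Pablo: ₹144,000; Liesel: ₹72,000; Marisol: ₹72,000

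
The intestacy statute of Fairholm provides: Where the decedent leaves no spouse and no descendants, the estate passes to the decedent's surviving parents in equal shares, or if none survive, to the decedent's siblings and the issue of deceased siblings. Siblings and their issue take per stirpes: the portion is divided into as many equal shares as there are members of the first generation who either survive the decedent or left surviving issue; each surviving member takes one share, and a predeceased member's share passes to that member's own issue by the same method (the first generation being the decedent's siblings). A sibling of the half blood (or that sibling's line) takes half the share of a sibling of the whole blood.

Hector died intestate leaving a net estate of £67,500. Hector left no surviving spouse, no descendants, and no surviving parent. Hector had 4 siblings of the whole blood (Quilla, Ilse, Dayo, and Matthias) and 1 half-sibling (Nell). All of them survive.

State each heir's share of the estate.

The entire £67,500 passes to the siblings and their issue.
Counting each half-blood sibling's line as half a unit, there are 9/2 units in £67,500, so one unit is £15,000. Whole-blood lines (Quilla, Ilse, Dayo, and Matthias) take £15,000 each; half-blood lines (Nell) take £7,500 each.

Quilla: £15,000; Ilse: £15,000; Nell: £7,500; Dayo: £15,000; Matthias: £15,000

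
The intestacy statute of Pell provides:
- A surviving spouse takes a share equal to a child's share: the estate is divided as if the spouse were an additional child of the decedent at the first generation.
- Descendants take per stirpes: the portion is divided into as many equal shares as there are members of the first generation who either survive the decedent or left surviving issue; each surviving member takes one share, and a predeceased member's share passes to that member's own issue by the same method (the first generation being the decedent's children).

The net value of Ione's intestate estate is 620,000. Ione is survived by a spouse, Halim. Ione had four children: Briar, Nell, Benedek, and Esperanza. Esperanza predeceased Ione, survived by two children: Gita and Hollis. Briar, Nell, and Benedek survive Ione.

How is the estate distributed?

The spouse counts as an additional share at the children's level, so there are 5 primary shares of 124,000. Halim takes one such share (124,000).
The children's combined portion (496,000) is divided into 4 shares of 124,000: Briar, Nell, and Benedek each take 124,000; Esperanza's 124,000 share passes to Esperanza's issue.
Esperanza's share (124,000) is divided into 2 shares of 62,000: Gita and Hollis each take 62,000.

Halim: 124,000; Briar: 124,000; Nell: 124,000; Benedek: 124,000; Gita: 62,000; Hollis: 62,000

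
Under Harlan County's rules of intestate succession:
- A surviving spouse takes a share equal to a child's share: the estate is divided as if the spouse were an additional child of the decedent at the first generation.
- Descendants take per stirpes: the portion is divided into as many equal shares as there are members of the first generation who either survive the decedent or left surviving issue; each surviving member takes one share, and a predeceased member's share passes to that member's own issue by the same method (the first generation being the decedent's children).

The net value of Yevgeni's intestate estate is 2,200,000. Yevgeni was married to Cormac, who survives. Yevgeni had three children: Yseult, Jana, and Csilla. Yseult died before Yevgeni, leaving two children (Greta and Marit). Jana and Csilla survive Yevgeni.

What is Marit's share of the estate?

The spouse counts as an additional share at the children's level, so there are 4 primary shares of 550,000. Cormac takes one such share (550,000).
The children's combined portion (1,650,000) is divided into 3 shares of 550,000: Jana and Csilla each take 550,000; Yseult's 550,000 share passes to Yseult's issue.
Yseult's share (550,000) is divided into 2 shares of 275,000: Greta and Marit each take 275,000.

Marit receives 275,000.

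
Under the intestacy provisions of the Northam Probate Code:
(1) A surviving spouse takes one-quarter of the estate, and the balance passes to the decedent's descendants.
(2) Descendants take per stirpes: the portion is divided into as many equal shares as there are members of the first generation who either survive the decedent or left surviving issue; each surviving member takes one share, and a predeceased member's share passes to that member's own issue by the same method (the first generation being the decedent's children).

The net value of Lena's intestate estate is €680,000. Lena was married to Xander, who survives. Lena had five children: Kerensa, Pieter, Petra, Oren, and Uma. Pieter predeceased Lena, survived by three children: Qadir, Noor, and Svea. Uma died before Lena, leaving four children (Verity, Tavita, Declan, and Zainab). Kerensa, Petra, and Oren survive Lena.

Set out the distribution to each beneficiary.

Xander: €170,000; Kerensa: €102,000; Qadir: €34,000; Noor: €34,000; Svea: €34,000; Petra: €102,000; Oren: €102,000; Verity: €25,500; Tavita: €25,500; Declan: €25,500; Zainab: €25,500

Xander takes one-quarter of €680,000 = €170,000. The remaining €510,000 passes to the descendants.
The descendants' portion (€510,000) is divided into 5 shares of €102,000: Kerensa, Petra, and Oren each take €102,000; Pieter's €102,000 share passes to Pieter's issue; Uma's €102,000 share passes to Uma's issue.
Pieter's share (€102,000) is divided into 3 shares of €34,000: Qadir, Noor, and Svea each take €34,000.
Uma's share (€102,000) is divided into 4 shares of €25,500: Verity, Tavita, Declan, and Zainab each take €25,500.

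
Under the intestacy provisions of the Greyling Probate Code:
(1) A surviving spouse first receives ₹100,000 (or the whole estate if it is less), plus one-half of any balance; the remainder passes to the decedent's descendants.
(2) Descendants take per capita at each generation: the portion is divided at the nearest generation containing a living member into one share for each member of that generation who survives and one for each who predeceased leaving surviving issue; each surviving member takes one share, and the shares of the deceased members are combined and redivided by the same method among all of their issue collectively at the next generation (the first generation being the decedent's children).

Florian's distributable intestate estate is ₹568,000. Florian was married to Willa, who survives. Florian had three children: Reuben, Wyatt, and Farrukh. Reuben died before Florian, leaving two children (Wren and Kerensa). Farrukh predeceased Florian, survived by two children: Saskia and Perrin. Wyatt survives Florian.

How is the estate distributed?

Willa first takes ₹100,000, leaving a balance of ₹468,000. Willa then takes one-half of the balance (₹234,000), for a total of ₹334,000. The remaining ₹234,000 passes to the descendants.
The descendants' portion (₹234,000) is divided at the children's generation into 3 shares of ₹78,000. Wyatt takes ₹78,000. The 2 shares of the deceased (Reuben and Farrukh) are combined into a pool of ₹156,000.
That pool (₹156,000) is divided at the grandchildren's generation equally among Wren, Kerensa, Saskia, and Perrin: ₹39,000 each.

Willa: ₹334,000; Wren: ₹39,000; Kerensa: ₹39,000; Wyatt: ₹78,000; Saskia: ₹39,000; Perrin: ₹39,000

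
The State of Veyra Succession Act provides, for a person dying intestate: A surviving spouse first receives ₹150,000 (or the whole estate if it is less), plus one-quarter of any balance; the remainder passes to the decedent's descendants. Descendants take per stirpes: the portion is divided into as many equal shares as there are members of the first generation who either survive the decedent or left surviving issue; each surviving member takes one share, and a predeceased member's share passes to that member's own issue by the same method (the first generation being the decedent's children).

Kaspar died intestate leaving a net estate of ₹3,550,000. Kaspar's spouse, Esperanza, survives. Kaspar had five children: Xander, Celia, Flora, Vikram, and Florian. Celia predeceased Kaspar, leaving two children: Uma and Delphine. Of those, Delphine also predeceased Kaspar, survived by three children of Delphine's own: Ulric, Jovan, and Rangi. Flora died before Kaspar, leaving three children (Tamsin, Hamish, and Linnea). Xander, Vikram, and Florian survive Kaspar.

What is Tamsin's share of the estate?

Esperanza first takes ₹150,000, leaving a balance of ₹3,400,000. Esperanza then takes one-quarter of the balance (₹850,000), for a total of ₹1,000,000. The remaining ₹2,550,000 passes to the descendants.
The descendants' portion (₹2,550,000) is divided into 5 shares of ₹510,000: Xander, Vikram, and Florian each take ₹510,000; Celia's ₹510,000 share passes to Celia's issue; Flora's ₹510,000 share passes to Flora's issue.
Celia's share (₹510,000) is divided into 2 shares of ₹255,000: Uma takes ₹255,000; Delphine's ₹255,000 share passes to Delphine's issue.
Delphine's share (₹255,000) is divided into 3 shares of ₹85,000: Ulric, Jovan, and Rangi each take ₹85,000.
Flora's share (₹510,000) is divided into 3 shares of ₹170,000: Tamsin, Hamish, and Linnea each take ₹170,000.

Tamsin receives ₹170,000.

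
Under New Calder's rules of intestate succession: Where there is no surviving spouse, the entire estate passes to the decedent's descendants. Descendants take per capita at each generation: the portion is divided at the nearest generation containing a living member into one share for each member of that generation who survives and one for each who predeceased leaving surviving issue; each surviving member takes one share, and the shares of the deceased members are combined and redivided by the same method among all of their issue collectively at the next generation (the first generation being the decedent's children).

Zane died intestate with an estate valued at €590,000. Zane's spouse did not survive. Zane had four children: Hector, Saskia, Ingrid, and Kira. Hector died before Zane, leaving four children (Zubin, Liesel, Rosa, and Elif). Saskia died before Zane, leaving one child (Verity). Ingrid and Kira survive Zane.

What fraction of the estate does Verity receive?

Verity receives 1/10 of the estate.

The entire €590,000 passes to the descendants.
That amount (€590,000) is divided at the children's generation into 4 shares of €147,500. Ingrid and Kira each take €147,500. The 2 shares of the deceased (Hector and Saskia) are combined into a pool of €295,000.
That pool (€295,000) is divided at the grandchildren's generation equally among Zubin, Liesel, Rosa, Elif, and Verity: €59,000 each.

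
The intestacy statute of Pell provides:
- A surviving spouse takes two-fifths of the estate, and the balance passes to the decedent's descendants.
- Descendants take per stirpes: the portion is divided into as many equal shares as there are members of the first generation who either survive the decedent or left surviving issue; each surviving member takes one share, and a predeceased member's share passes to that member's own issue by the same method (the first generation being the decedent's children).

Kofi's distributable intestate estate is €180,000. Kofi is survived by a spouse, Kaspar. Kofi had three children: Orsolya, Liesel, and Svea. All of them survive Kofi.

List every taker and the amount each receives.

Kaspar takes two-fifths of €180,000 = €72,000. The remaining €108,000 passes to the descendants.
The descendants' portion (€108,000) is divided into 3 shares of €36,000: Orsolya, Liesel, and Svea each take €36,000.

Kaspar: €72,000; Orsolya: €36,000; Liesel: €36,000; Svea: €36,000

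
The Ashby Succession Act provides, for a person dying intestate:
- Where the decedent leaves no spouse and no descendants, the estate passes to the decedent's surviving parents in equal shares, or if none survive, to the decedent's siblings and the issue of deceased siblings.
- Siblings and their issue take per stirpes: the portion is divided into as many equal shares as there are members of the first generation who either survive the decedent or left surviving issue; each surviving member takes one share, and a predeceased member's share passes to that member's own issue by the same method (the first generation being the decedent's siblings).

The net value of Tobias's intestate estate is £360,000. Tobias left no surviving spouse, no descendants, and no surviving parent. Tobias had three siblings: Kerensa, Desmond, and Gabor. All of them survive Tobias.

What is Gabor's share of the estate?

The entire £360,000 passes to the siblings and their issue.
That amount (£360,000) is divided into 3 shares of £120,000: Kerensa, Desmond, and Gabor each take £120,000.

Gabor receives £120,000.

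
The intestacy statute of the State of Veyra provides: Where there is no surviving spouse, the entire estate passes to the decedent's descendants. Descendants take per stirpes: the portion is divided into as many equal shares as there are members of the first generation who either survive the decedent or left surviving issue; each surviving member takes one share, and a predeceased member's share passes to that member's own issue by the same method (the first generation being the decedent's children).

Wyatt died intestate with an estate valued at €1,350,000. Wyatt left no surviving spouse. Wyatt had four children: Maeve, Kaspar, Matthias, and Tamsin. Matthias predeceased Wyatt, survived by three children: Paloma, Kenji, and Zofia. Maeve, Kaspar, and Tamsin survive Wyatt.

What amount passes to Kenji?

The entire €1,350,000 passes to the descendants.
That amount (€1,350,000) is divided into 4 shares of €337,500: Maeve, Kaspar, and Tamsin each take €337,500; Matthias's €337,500 share passes to Matthias's issue.
Matthias's share (€337,500) is divided into 3 shares of €112,500: Paloma, Kenji, and Zofia each take €112,500.

Kenji receives €112,500.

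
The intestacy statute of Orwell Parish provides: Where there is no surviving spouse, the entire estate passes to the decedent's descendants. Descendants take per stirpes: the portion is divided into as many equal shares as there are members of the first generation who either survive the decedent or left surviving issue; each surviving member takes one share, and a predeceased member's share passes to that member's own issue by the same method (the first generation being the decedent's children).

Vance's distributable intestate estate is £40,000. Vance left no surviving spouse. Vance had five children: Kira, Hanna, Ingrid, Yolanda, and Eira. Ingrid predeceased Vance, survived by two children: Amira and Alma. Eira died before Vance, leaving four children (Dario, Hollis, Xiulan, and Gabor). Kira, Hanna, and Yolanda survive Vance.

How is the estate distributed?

Kira: £8,000; Hanna: £8,000; Amira: £4,000; Alma: £4,000; Yolanda: £8,000; Dario: £2,000; Hollis: £2,000; Xiulan: £2,000; Gabor: £2,000

The entire £40,000 passes to the descendants.
That amount (£40,000) is divided into 5 shares of £8,000: Kira, Hanna, and Yolanda each take £8,000; Ingrid's £8,000 share passes to Ingrid's issue; Eira's £8,000 share passes to Eira's issue.
Ingrid's share (£8,000) is divided into 2 shares of £4,000: Amira and Alma each take £4,000.
Eira's share (£8,000) is divided into 4 shares of £2,000: Dario, Hollis, Xiulan, and Gabor each take £2,000.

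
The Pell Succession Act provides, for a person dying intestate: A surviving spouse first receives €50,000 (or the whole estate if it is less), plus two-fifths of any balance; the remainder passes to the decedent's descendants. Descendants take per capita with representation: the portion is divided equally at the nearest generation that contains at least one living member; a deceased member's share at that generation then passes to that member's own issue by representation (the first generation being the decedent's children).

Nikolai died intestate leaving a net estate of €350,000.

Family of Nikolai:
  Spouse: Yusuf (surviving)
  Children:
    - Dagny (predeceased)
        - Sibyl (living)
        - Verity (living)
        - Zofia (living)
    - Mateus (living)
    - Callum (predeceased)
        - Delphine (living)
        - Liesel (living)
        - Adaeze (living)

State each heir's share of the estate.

Yusuf: €170,000; Sibyl: €20,000; Verity: €20,000; Zofia: €20,000; Mateus: €60,000; Delphine: €20,000; Liesel: €20,000; Adaeze: €20,000

Yusuf first takes €50,000, leaving a balance of €300,000. Yusuf then takes two-fifths of the balance (€120,000), for a total of €170,000. The remaining €180,000 passes to the descendants.
The descendants' portion (€180,000) is divided into 3 shares of €60,000: Mateus takes €60,000; Dagny's €60,000 share passes to Dagny's issue; Callum's €60,000 share passes to Callum's issue.
Dagny's share (€60,000) is divided into 3 shares of €20,000: Sibyl, Verity, and Zofia each take €20,000.
Callum's share (€60,000) is divided into 3 shares of €20,000: Delphine, Liesel, and Adaeze each take €20,000.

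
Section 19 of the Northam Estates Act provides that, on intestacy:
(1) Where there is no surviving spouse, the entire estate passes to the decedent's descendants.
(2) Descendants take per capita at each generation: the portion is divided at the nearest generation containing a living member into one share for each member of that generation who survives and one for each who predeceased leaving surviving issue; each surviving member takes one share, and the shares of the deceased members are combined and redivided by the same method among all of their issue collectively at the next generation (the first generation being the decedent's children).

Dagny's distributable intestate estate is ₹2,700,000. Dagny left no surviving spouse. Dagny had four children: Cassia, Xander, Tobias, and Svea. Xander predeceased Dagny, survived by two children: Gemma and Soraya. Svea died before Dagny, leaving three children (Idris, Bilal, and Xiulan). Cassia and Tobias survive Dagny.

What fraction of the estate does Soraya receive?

Soraya receives 1/10 of the estate.

The entire ₹2,700,000 passes to the descendants.
That amount (₹2,700,000) is divided at the children's generation into 4 shares of ₹675,000. Cassia and Tobias each take ₹675,000. The 2 shares of the deceased (Xander and Svea) are combined into a pool of ₹1,350,000.
That pool (₹1,350,000) is divided at the grandchildren's generation equally among Gemma, Soraya, Idris, Bilal, and Xiulan: ₹270,000 each.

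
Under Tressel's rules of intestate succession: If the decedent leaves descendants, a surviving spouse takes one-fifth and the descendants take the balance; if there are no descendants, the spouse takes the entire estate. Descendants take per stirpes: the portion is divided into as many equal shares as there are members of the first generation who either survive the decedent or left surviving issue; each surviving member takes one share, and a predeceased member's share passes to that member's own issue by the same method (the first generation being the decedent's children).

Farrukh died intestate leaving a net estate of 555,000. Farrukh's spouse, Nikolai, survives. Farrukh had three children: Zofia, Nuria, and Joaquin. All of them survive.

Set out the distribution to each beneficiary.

Nikolai takes one-fifth of 555,000 = 111,000. The remaining 444,000 passes to the descendants.
The descendants' portion (444,000) is divided into 3 shares of 148,000: Zofia, Nuria, and Joaquin each take 148,000.

Nikolai: 111,000; Zofia: 148,000; Nuria: 148,000; Joaquin: 148,000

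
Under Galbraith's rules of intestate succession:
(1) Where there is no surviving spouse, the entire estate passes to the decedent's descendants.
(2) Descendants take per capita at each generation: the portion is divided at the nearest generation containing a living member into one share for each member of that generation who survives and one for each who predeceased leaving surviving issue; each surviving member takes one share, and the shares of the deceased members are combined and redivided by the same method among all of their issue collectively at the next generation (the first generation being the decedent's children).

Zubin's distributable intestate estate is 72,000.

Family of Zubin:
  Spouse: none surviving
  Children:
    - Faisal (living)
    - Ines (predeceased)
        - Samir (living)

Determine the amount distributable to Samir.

Samir receives 36,000.

The entire 72,000 passes to the descendants.
That amount (72,000) is divided at the children's generation into 2 shares of 36,000. Faisal takes 36,000. The remaining share for the deceased Ines (36,000) is carried to the next generation.
That pool (36,000) passes entirely to Samir, the sole taker at the grandchildren's generation.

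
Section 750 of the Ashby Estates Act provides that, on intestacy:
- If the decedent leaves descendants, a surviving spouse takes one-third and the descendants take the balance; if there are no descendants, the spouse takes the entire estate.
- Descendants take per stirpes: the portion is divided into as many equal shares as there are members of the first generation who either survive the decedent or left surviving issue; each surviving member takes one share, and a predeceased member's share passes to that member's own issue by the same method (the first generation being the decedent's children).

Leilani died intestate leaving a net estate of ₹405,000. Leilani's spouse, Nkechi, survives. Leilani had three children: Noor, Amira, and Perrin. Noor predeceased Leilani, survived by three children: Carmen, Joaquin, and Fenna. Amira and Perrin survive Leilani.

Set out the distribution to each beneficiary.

Nkechi: ₹135,000; Carmen: ₹30,000; Joaquin: ₹30,000; Fenna: ₹30,000; Amira: ₹90,000; Perrin: ₹90,000

Nkechi takes one-third of ₹405,000 = ₹135,000. The remaining ₹270,000 passes to the descendants.
The descendants' portion (₹270,000) is divided into 3 shares of ₹90,000: Amira and Perrin each take ₹90,000; Noor's ₹90,000 share passes to Noor's issue.
Noor's share (₹90,000) is divided into 3 shares of ₹30,000: Carmen, Joaquin, and Fenna each take ₹30,000.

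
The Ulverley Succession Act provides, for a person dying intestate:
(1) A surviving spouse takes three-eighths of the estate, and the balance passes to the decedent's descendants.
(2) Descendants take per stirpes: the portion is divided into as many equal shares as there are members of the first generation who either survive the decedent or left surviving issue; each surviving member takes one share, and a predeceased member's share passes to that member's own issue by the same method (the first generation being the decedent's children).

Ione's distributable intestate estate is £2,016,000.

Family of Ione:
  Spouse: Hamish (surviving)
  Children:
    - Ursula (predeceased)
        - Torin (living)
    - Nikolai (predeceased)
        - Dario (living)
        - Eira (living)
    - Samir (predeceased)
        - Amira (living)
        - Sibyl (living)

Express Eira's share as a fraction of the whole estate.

Eira receives 5/48 of the estate.

Hamish takes three-eighths of £2,016,000 = £756,000. The remaining £1,260,000 passes to the descendants.
The descendants' portion (£1,260,000) is divided into 3 shares of £420,000: Ursula's £420,000 share passes to Ursula's issue; Nikolai's £420,000 share passes to Nikolai's issue; Samir's £420,000 share passes to Samir's issue.
Ursula's share (£420,000) passes entirely to Torin.
Nikolai's share (£420,000) is divided into 2 shares of £210,000: Dario and Eira each take £210,000.
Samir's share (£420,000) is divided into 2 shares of £210,000: Amira and Sibyl each take £210,000.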